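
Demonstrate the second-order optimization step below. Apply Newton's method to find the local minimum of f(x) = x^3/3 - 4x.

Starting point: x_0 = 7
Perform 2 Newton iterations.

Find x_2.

f(x) = x^3/3 - 4x
f'(x) = x^2 - 4, f''(x) = 2x
Newton update: x_{n+1} = x_n - (x_n^2 - 4)/(2*x_n)
Step 1: x_0 = 7, f'=45, f''=14, x_1 = 53/14
Step 2: x_1 = 53/14, f'=2025/196, f''=53/7, x_2 = 3593/1484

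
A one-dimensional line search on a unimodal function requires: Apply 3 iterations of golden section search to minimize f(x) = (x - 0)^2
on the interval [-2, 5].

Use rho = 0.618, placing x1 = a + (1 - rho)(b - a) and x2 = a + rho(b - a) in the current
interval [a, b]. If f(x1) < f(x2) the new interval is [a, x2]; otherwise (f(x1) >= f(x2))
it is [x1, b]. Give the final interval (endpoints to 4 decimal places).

Golden section search for min of f(x) = (x - 0)^2 on [-2, 5].
Each step: x1 = a + (1 - rho)(b - a), x2 = a + rho(b - a); if f(x1) < f(x2) keep [a, x2], otherwise keep [x1, b].
Step 1: [-2.0000, 5.0000], x1=0.6740 (f=0.4543), x2=2.3260 (f=5.4103); f(x1) < f(x2) => keep [-2.0000, 2.3260]
Step 2: [-2.0000, 2.3260], x1=-0.3475 (f=0.1207), x2=0.6735 (f=0.4536); f(x1) < f(x2) => keep [-2.0000, 0.6735]
Step 3: [-2.0000, 0.6735], x1=-0.9787 (f=0.9579), x2=-0.3478 (f=0.1210); f(x1) > f(x2) => keep [-0.9787, 0.6735]
Final interval: [-0.9787, 0.6735]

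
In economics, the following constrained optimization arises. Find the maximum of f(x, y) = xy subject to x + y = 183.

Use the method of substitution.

Substitute y = 183 - x into f(x,y) = xy:
g(x) = x(183 - x) = 183x - x^2
g'(x) = 183 - 2x = 0  =>  x = 183/2
y = 183 - 183/2 = 183/2
Maximum value = (183/2) * (183/2) = 33489/4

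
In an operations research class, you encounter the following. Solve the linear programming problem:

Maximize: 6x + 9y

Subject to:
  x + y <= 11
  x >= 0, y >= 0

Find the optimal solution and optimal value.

The feasible region has vertices at [(0, 0), (11, 0), (0, 11)].
Checking objective 6x + 9y at each vertex:
  (0, 0): 6*0 + 9*0 = 0
  (11, 0): 6*11 + 9*0 = 66
  (0, 11): 6*0 + 9*11 = 99
Maximum is 99 at (0, 11).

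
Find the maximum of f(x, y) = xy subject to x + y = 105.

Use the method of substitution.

Substitute y = 105 - x into f(x,y) = xy:
g(x) = x(105 - x) = 105x - x^2
g'(x) = 105 - 2x = 0  =>  x = 105/2
y = 105 - 105/2 = 105/2
Maximum value = (105/2) * (105/2) = 11025/4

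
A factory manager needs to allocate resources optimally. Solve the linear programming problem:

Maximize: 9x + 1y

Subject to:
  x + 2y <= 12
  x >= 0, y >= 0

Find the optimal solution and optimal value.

The feasible region has vertices at [(0, 0), (12, 0), (0, 6)].
Checking objective 9x + 1y at each vertex:
  (0, 0): 9*0 + 1*0 = 0
  (12, 0): 9*12 + 1*0 = 108
  (0, 6): 9*0 + 1*6 = 6
Maximum is 108 at (12, 0).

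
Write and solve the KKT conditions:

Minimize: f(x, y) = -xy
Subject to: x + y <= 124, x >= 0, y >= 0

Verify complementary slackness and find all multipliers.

Problem: min -xy s.t. x + y <= 124 (multiplier lambda), x >= 0 (mu_x), y >= 0 (mu_y)
KKT stationarity: -y + lambda - mu_x = 0, -x + lambda - mu_y = 0, with lambda, mu_x, mu_y >= 0
Complementary slackness: lambda*(x + y - 124) = 0, mu_x*x = 0, mu_y*y = 0
If lambda = 0: y = -mu_x <= 0 and x = -mu_y <= 0 force x = y = 0 with f = 0; but x = y = 62 is feasible with f = -3844 < 0, so this is not the minimum. Hence lambda > 0 and x + y = 124.
Try x > 0, y > 0 (so mu_x = mu_y = 0): y = lambda, x = lambda => x = y = lambda
x + y = 124 => 2*lambda = 124 => lambda = 62
x* = y* = 62 > 0, consistent with mu_x = mu_y = 0.
(Any feasible point with x = 0 or y = 0 has f = 0 > -3844, so the minimum is not on those boundaries.)
min(-xy) = -3844 (i.e. max xy = 3844)
Multipliers: lambda = 62, mu_x = 0, mu_y = 0
Complementary slackness: lambda*(x + y - 124) = 62*(62 + 62 - 124) = 0, mu_x*x = 0*62 = 0, mu_y*y = 0*62 = 0. Satisfied.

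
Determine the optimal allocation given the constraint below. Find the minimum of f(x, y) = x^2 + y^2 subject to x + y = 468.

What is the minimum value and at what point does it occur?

Substitute y = 468 - x into f(x,y) = x^2 + y^2:
g(x) = x^2 + (468 - x)^2 = 2x^2 - 936x + 219024
g'(x) = 4x - 936 = 0  =>  x = 234
y = 468 - 234 = 234
Minimum value = 234^2 + 234^2 = 109512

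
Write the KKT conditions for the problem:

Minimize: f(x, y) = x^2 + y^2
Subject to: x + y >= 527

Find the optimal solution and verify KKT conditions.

KKT conditions for min x^2 + y^2 s.t. x + y >= 527:
Stationarity: 2x = mu, 2y = mu
So x = y = mu/2.
Complementary slackness: mu*(x + y - 527) = 0
Primal feasibility: x + y >= 527; dual feasibility: mu >= 0
If mu = 0 then x = y = 0, but 0 + 0 < 527 is infeasible, so the constraint is active.
Constraint active: x + y = 2*(mu/2) = 527 => mu = 527
x = y = 527/2, f = 277729/2
Verify: stationarity 2*(527/2) = 527 = mu; primal 527/2 + 527/2 = 527 >= 527; dual mu = 527 >= 0; complementary slackness 527*(527 - 527) = 0. All KKT conditions hold.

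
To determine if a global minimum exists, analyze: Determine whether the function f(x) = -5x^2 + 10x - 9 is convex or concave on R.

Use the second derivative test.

f(x) = -5x^2 + 10x - 9
f'(x) = -10x + 10
f''(x) = -10
Since f''(x) = -10 < 0 for all x, f is concave on R.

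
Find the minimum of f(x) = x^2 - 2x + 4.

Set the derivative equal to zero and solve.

f(x) = x^2 - 2x + 4
f'(x) = 2x + (-2) = 0
x = 2/2 = 1
f(1) = 3
Since f''(x) = 2 > 0, this is a minimum.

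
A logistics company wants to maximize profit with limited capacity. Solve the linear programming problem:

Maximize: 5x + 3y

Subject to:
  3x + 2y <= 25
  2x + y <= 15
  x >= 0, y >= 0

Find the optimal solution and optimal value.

Feasible vertices: (0, 0), (0, 25/2), (5, 5), (15/2, 0)
Objective 5x + 3y at each:
  (0, 0): 0
  (0, 25/2): 75/2
  (5, 5): 40
  (15/2, 0): 75/2
Maximum is 40 at (5, 5).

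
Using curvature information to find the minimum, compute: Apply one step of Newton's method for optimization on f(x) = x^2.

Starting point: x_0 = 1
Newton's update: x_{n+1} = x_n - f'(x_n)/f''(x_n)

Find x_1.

f(x) = x^2
f'(x) = 2x + (0), f''(x) = 2
Newton step: x_1 = x_0 - f'(x_0)/f''(x_0)
f'(1) = 2
x_1 = 1 - 2/2 = 0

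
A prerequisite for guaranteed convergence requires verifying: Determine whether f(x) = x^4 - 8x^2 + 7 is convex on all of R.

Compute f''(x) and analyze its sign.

f(x) = x^4 - 8x^2 + 7
f'(x) = 4x^3 + -16x
f''(x) = 12x^2 + -16
f''(0) = -16 < 0, so not convex near x = 0
Therefore, f is not globally convex on R.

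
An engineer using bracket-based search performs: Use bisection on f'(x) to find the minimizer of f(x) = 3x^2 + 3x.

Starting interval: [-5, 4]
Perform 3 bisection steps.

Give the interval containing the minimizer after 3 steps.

Finding critical point of f(x) = 3x^2 + 3x using bisection on f'(x) = 6x + 3.
f'(x) = 0 when x = -1/2.
Starting interval: [-5, 4]
Step 1: mid = -1/2, f'(mid) = 0, new interval = [-1/2, -1/2]
Step 2: mid = -1/2, f'(mid) = 0, new interval = [-1/2, -1/2]
Step 3: mid = -1/2, f'(mid) = 0, new interval = [-1/2, -1/2]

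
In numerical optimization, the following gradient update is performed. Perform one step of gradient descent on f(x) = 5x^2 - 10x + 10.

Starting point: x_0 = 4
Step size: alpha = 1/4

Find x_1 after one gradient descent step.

f(x) = 5x^2 - 10x + 10
f'(x) = 10x - 10
f'(4) = 10*4 + (-10) = 30
x_1 = x_0 - alpha * f'(x_0) = 4 - 1/4 * 30 = -7/2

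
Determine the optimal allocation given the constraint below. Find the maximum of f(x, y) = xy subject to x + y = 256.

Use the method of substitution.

Substitute y = 256 - x into f(x,y) = xy:
g(x) = x(256 - x) = 256x - x^2
g'(x) = 256 - 2x = 0  =>  x = 128
y = 256 - 128 = 128
Maximum value = 128 * 128 = 16384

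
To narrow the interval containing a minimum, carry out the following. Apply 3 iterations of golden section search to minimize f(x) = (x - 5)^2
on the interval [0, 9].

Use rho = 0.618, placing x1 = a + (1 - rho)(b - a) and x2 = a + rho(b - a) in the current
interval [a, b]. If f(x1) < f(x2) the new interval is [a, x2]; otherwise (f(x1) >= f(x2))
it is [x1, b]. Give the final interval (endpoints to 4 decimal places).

Golden section search for min of f(x) = (x - 5)^2 on [0, 9].
Each step: x1 = a + (1 - rho)(b - a), x2 = a + rho(b - a); if f(x1) < f(x2) keep [a, x2], otherwise keep [x1, b].
Step 1: [0.0000, 9.0000], x1=3.4380 (f=2.4398), x2=5.5620 (f=0.3158); f(x1) > f(x2) => keep [3.4380, 9.0000]
Step 2: [3.4380, 9.0000], x1=5.5627 (f=0.3166), x2=6.8753 (f=3.5168); f(x1) < f(x2) => keep [3.4380, 6.8753]
Step 3: [3.4380, 6.8753], x1=4.7511 (f=0.0620), x2=5.5623 (f=0.3161); f(x1) < f(x2) => keep [3.4380, 5.5623]
Final interval: [3.4380, 5.5623]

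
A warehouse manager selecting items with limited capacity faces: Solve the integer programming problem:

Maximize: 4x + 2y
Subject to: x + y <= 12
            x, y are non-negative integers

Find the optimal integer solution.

Objective: 4x + 2y, constraint: x + y <= 12
Coefficient of x is 4 >= coefficient of y is 2, so allocate the entire budget to x.
Optimal: x = 12, y = 0, value = 48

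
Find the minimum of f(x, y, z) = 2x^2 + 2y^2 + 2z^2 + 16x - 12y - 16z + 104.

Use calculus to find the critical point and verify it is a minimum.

f(x,y,z) = 2x^2 + 2y^2 + 2z^2 + 16x - 12y - 16z + 104
df/dx = 4x + (16) = 0 => x = -4
df/dy = 4y + (-12) = 0 => y = 3
df/dz = 4z + (-16) = 0 => z = 4
f(-4,3,4) = 2*(-4)^2 + 2*(3)^2 + 2*(4)^2 + 16*(-4) + -12*(3) + -16*(4) + 104 = 22
Hessian is diagonal with entries 4, 4, 4 > 0, confirmed minimum.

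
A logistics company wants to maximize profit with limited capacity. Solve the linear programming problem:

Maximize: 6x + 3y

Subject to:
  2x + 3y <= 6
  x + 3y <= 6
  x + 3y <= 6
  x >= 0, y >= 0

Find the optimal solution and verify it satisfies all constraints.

Feasible vertices: (0, 0), (0, 2), (3, 0)
Objective 6x + 3y at each vertex:
  (0, 0): 0
  (0, 2): 6
  (3, 0): 18
Maximum is 18 at (3, 0).
Verify constraints at (x, y) = (3, 0):
  2*3 + 3*0 = 6 <= 6 (active)
  1*3 + 3*0 = 3 <= 6
  1*3 + 3*0 = 3 <= 6
  x = 3 >= 0, y = 0 >= 0. All constraints satisfied.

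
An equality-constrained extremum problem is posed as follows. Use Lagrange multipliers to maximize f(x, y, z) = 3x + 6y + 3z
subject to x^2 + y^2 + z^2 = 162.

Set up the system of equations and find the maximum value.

Lagrange conditions: 3 = 2*lambda*x, 6 = 2*lambda*y, 3 = 2*lambda*z
So x:3 = y:6 = z:3, i.e. x = 3t, y = 6t, z = 3t
Constraint: t^2*(3^2 + 6^2 + 3^2) = 162
  t^2 * 54 = 162  =>  t = sqrt(3)
Maximum = 3*3t + 6*6t + 3*3t = 54*sqrt(3) = sqrt(8748)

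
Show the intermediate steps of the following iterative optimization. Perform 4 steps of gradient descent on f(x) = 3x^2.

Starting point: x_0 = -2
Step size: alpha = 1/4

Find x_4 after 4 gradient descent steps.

f(x) = 3x^2, f'(x) = 6x + (0)
Step 1: f'(-2) = -12, x_1 = -2 - 1/4 * -12 = 1
Step 2: f'(1) = 6, x_2 = 1 - 1/4 * 6 = -1/2
Step 3: f'(-1/2) = -3, x_3 = -1/2 - 1/4 * -3 = 1/4
Step 4: f'(1/4) = 3/2, x_4 = 1/4 - 1/4 * 3/2 = -1/8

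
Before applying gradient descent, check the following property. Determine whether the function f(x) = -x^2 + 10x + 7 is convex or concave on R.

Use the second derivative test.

f(x) = -x^2 + 10x + 7
f'(x) = -2x + 10
f''(x) = -2
Since f''(x) = -2 < 0 for all x, f is concave on R.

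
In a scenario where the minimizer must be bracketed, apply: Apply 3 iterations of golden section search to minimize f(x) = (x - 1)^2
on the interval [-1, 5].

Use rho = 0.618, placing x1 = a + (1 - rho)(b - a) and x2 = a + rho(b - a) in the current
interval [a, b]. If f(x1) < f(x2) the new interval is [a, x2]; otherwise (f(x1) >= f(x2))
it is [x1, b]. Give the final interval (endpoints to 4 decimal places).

Golden section search for min of f(x) = (x - 1)^2 on [-1, 5].
Each step: x1 = a + (1 - rho)(b - a), x2 = a + rho(b - a); if f(x1) < f(x2) keep [a, x2], otherwise keep [x1, b].
Step 1: [-1.0000, 5.0000], x1=1.2920 (f=0.0853), x2=2.7080 (f=2.9173); f(x1) < f(x2) => keep [-1.0000, 2.7080]
Step 2: [-1.0000, 2.7080], x1=0.4165 (f=0.3405), x2=1.2915 (f=0.0850); f(x1) > f(x2) => keep [0.4165, 2.7080]
Step 3: [0.4165, 2.7080], x1=1.2918 (f=0.0852), x2=1.8326 (f=0.6933); f(x1) < f(x2) => keep [0.4165, 1.8326]
Final interval: [0.4165, 1.8326]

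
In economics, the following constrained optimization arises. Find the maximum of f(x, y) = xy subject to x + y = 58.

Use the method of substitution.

Substitute y = 58 - x into f(x,y) = xy:
g(x) = x(58 - x) = 58x - x^2
g'(x) = 58 - 2x = 0  =>  x = 29
y = 58 - 29 = 29
Maximum value = 29 * 29 = 841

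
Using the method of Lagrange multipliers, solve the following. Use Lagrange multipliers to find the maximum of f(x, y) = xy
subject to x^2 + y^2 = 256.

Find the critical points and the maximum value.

Lagrange conditions: y = 2*lambda*x and x = 2*lambda*y
If x = 0 then y = 0, violating the constraint, so x, y != 0.
Dividing: y/x = x/y => x^2 = y^2 => y = x or y = -x
Constraint: 2x^2 = 256 => x^2 = 128 => x = +/-sqrt(128)
Critical points: (sqrt(128), sqrt(128)), (-sqrt(128), -sqrt(128)), (sqrt(128), -sqrt(128)), (-sqrt(128), sqrt(128))
  y = x:  xy = x^2 = 128  at (sqrt(128), sqrt(128)) and (-sqrt(128), -sqrt(128))
  y = -x: xy = -x^2 = -128 at (sqrt(128), -sqrt(128)) and (-sqrt(128), sqrt(128))
Maximum xy = 128 at (sqrt(128), sqrt(128)) and (-sqrt(128), -sqrt(128))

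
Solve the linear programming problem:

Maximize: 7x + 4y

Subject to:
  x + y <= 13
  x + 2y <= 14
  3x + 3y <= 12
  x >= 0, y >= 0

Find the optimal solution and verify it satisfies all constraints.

Feasible vertices: (0, 0), (0, 4), (4, 0)
Objective 7x + 4y at each vertex:
  (0, 0): 0
  (0, 4): 16
  (4, 0): 28
Maximum is 28 at (4, 0).
Verify constraints at (x, y) = (4, 0):
  1*4 + 1*0 = 4 <= 13
  1*4 + 2*0 = 4 <= 14
  3*4 + 3*0 = 12 <= 12 (active)
  x = 4 >= 0, y = 0 >= 0. All constraints satisfied.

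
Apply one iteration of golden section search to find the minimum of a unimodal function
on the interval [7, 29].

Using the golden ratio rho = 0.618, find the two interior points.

Golden section search on [7, 29].
Golden ratio rho = 0.618 (approx).
Interior points:
  x_1 = 7 + (1-0.618)*22 = 15.4040
  x_2 = 7 + 0.618*22 = 20.5960
Compare f(x_1) and f(x_2) to determine which subinterval to keep.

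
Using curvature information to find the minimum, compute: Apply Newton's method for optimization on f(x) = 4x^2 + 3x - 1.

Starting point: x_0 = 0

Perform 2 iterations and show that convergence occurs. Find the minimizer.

f(x) = 4x^2 + 3x - 1, f'(x) = 8x + (3), f''(x) = 8
Step 1: f'(0) = 3, x_1 = 0 - 3/8 = -3/8
Step 2: f'(-3/8) = 0, x_2 = -3/8 (converged)
Newton's method converges in 1 step for quadratics.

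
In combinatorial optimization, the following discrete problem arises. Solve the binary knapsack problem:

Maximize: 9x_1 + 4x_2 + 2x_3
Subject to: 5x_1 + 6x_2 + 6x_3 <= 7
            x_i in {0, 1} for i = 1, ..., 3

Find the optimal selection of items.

Items: item 1 (v=9, w=5), item 2 (v=4, w=6), item 3 (v=2, w=6)
Capacity: 7
Checking all 8 subsets (w = total weight, v = total value):
  {}: w = 0, v = 0
  {1}: w = 5, v = 9
  {2}: w = 6, v = 4
  {3}: w = 6, v = 2
  {1, 2}: w = 11 > 7, infeasible
  {1, 3}: w = 11 > 7, infeasible
  {2, 3}: w = 12 > 7, infeasible
  {1, 2, 3}: w = 17 > 7, infeasible
Best feasible subset: items [1]
Total weight: 5 <= 7, total value: 9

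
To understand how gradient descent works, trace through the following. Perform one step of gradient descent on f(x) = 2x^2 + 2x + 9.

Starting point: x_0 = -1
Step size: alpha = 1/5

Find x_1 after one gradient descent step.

f(x) = 2x^2 + 2x + 9
f'(x) = 4x + 2
f'(-1) = 4*-1 + (2) = -2
x_1 = x_0 - alpha * f'(x_0) = -1 - 1/5 * -2 = -3/5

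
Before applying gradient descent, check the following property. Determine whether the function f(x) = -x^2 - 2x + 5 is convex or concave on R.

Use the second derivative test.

f(x) = -x^2 - 2x + 5
f'(x) = -2x - 2
f''(x) = -2
Since f''(x) = -2 < 0 for all x, f is concave on R.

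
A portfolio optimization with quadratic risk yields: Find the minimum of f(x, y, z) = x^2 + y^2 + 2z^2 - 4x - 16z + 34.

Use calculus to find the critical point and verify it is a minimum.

f(x,y,z) = x^2 + y^2 + 2z^2 - 4x - 16z + 34
df/dx = 2x + (-4) = 0 => x = 2
df/dy = 2y + (0) = 0 => y = 0
df/dz = 4z + (-16) = 0 => z = 4
f(2,0,4) = 1*(2)^2 + 1*(0)^2 + 2*(4)^2 + -4*(2) + -16*(4) + 34 = -2
Hessian is diagonal with entries 2, 2, 4 > 0, confirmed minimum.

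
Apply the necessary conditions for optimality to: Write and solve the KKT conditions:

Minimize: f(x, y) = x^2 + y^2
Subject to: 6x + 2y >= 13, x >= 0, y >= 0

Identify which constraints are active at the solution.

KKT conditions for min x^2 + y^2 s.t. 6x + 2y >= 13, x >= 0, y >= 0:
Stationarity: 2x = mu*6 + mu_x, 2y = mu*2 + mu_y, with mu, mu_x, mu_y >= 0
Complementary slackness: mu*(6x + 2y - 13) = 0, mu_x*x = 0, mu_y*y = 0
(0, 0) is infeasible (6*0 + 2*0 < 13), so if mu = 0 stationarity would force x = mu_x/2 >= 0, y = mu_y/2 >= 0 with mu_x*x = mu_y*y = 0, i.e. x = y = 0: contradiction. Hence mu > 0 and 6x + 2y = 13 is active.
Try x > 0, y > 0 (so mu_x = mu_y = 0): x = 6*mu/2, y = 2*mu/2
Substitute: 6*(6*mu/2) + 2*(2*mu/2) = 13
  mu*40/2 = 13 => mu = 13/20
x* = 39/20 > 0, y* = 13/20 > 0, consistent with mu_x = mu_y = 0.
f is convex and the constraints are linear, so this KKT point is the global minimum.
f* = 169/40
Active constraints: 6x + 2y >= 13 (holds with equality, mu = 13/20 > 0); x >= 0 and y >= 0 are inactive (mu_x = mu_y = 0).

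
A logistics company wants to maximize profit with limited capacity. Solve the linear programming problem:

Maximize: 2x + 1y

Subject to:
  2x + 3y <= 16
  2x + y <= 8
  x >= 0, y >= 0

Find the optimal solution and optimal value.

Feasible vertices: (0, 0), (0, 16/3), (2, 4), (4, 0)
Objective 2x + 1y at each:
  (0, 0): 0
  (0, 16/3): 16/3
  (2, 4): 8
  (4, 0): 8
Maximum is 8 at (2, 4).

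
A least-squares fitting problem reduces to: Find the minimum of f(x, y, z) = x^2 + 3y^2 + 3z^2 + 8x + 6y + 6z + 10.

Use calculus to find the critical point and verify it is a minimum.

f(x,y,z) = x^2 + 3y^2 + 3z^2 + 8x + 6y + 6z + 10
df/dx = 2x + (8) = 0 => x = -4
df/dy = 6y + (6) = 0 => y = -1
df/dz = 6z + (6) = 0 => z = -1
f(-4,-1,-1) = 1*(-4)^2 + 3*(-1)^2 + 3*(-1)^2 + 8*(-4) + 6*(-1) + 6*(-1) + 10 = -12
Hessian is diagonal with entries 2, 6, 6 > 0, confirmed minimum.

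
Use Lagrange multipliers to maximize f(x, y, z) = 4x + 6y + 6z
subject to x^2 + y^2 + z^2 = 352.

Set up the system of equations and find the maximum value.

Lagrange conditions: 4 = 2*lambda*x, 6 = 2*lambda*y, 6 = 2*lambda*z
So x:4 = y:6 = z:6, i.e. x = 4t, y = 6t, z = 6t
Constraint: t^2*(4^2 + 6^2 + 6^2) = 352
  t^2 * 88 = 352  =>  t = sqrt(4)
Maximum = 4*4t + 6*6t + 6*6t = 88*sqrt(4) = 176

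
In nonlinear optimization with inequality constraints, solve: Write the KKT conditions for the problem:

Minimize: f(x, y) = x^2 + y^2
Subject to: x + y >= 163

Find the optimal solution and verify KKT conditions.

KKT conditions for min x^2 + y^2 s.t. x + y >= 163:
Stationarity: 2x = mu, 2y = mu
So x = y = mu/2.
Complementary slackness: mu*(x + y - 163) = 0
Primal feasibility: x + y >= 163; dual feasibility: mu >= 0
If mu = 0 then x = y = 0, but 0 + 0 < 163 is infeasible, so the constraint is active.
Constraint active: x + y = 2*(mu/2) = 163 => mu = 163
x = y = 163/2, f = 26569/2
Verify: stationarity 2*(163/2) = 163 = mu; primal 163/2 + 163/2 = 163 >= 163; dual mu = 163 >= 0; complementary slackness 163*(163 - 163) = 0. All KKT conditions hold.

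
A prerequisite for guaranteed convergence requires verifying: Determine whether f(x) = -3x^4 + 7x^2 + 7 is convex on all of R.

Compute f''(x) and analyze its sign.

f(x) = -3x^4 + 7x^2 + 7
f'(x) = -12x^3 + 14x
f''(x) = -36x^2 + 14
f''(x) = -36x^2 + 14 -> -inf as |x| -> inf
Therefore, f is not globally convex on R.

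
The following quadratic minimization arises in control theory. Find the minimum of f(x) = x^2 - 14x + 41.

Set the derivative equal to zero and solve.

f(x) = x^2 - 14x + 41
f'(x) = 2x + (-14) = 0
x = 14/2 = 7
f(7) = -8
Since f''(x) = 2 > 0, this is a minimum.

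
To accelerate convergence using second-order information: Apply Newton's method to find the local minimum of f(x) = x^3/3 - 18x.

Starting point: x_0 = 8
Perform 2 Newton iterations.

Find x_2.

f(x) = x^3/3 - 18x
f'(x) = x^2 - 18, f''(x) = 2x
Newton update: x_{n+1} = x_n - (x_n^2 - 18)/(2*x_n)
Step 1: x_0 = 8, f'=46, f''=16, x_1 = 41/8
Step 2: x_1 = 41/8, f'=529/64, f''=41/4, x_2 = 2833/656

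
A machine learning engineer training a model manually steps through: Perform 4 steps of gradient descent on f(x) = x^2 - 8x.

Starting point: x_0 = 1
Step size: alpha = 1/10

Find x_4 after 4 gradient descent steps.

f(x) = x^2 - 8x, f'(x) = 2x + (-8)
Step 1: f'(1) = -6, x_1 = 1 - 1/10 * -6 = 8/5
Step 2: f'(8/5) = -24/5, x_2 = 8/5 - 1/10 * -24/5 = 52/25
Step 3: f'(52/25) = -96/25, x_3 = 52/25 - 1/10 * -96/25 = 308/125
Step 4: f'(308/125) = -384/125, x_4 = 308/125 - 1/10 * -384/125 = 1732/625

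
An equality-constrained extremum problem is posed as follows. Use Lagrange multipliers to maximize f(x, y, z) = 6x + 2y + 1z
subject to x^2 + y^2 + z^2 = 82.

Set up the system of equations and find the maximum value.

Lagrange conditions: 6 = 2*lambda*x, 2 = 2*lambda*y, 1 = 2*lambda*z
So x:6 = y:2 = z:1, i.e. x = 6t, y = 2t, z = 1t
Constraint: t^2*(6^2 + 2^2 + 1^2) = 82
  t^2 * 41 = 82  =>  t = sqrt(2)
Maximum = 6*6t + 2*2t + 1*1t = 41*sqrt(2) = sqrt(3362)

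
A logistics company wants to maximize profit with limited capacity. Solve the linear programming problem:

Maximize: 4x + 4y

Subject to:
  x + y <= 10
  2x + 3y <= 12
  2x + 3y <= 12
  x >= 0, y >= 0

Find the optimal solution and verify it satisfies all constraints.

Feasible vertices: (0, 0), (0, 4), (6, 0)
Objective 4x + 4y at each vertex:
  (0, 0): 0
  (0, 4): 16
  (6, 0): 24
Maximum is 24 at (6, 0).
Verify constraints at (x, y) = (6, 0):
  1*6 + 1*0 = 6 <= 10
  2*6 + 3*0 = 12 <= 12 (active)
  2*6 + 3*0 = 12 <= 12 (active)
  x = 6 >= 0, y = 0 >= 0. All constraints satisfied.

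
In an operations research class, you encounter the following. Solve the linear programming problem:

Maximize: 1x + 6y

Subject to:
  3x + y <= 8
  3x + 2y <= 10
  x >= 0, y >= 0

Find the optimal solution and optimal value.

Feasible vertices: (0, 0), (0, 5), (2, 2), (8/3, 0)
Objective 1x + 6y at each:
  (0, 0): 0
  (0, 5): 30
  (2, 2): 14
  (8/3, 0): 8/3
Maximum is 30 at (0, 5).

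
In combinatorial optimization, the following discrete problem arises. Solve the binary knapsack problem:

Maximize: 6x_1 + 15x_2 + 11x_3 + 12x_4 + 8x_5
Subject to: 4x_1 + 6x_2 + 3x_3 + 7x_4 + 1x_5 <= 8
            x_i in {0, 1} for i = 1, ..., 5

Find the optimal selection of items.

Items: item 1 (v=6, w=4), item 2 (v=15, w=6), item 3 (v=11, w=3), item 4 (v=12, w=7), item 5 (v=8, w=1)
Capacity: 8
Checking all 32 subsets (w = total weight, v = total value):
  {}: w = 0, v = 0
  {1}: w = 4, v = 6
  {2}: w = 6, v = 15
  {3}: w = 3, v = 11
  {4}: w = 7, v = 12
  {5}: w = 1, v = 8
  {1, 2}: w = 10 > 8, infeasible
  {1, 3}: w = 7, v = 17
  {1, 4}: w = 11 > 8, infeasible
  {1, 5}: w = 5, v = 14
  {2, 3}: w = 9 > 8, infeasible
  {2, 4}: w = 13 > 8, infeasible
  {2, 5}: w = 7, v = 23
  {3, 4}: w = 10 > 8, infeasible
  {3, 5}: w = 4, v = 19
  {4, 5}: w = 8, v = 20
  {1, 2, 3}: w = 13 > 8, infeasible
  {1, 2, 4}: w = 17 > 8, infeasible
  {1, 2, 5}: w = 11 > 8, infeasible
  {1, 3, 4}: w = 14 > 8, infeasible
  {1, 3, 5}: w = 8, v = 25
  {1, 4, 5}: w = 12 > 8, infeasible
  {2, 3, 4}: w = 16 > 8, infeasible
  {2, 3, 5}: w = 10 > 8, infeasible
  {2, 4, 5}: w = 14 > 8, infeasible
  {3, 4, 5}: w = 11 > 8, infeasible
  {1, 2, 3, 4}: w = 20 > 8, infeasible
  {1, 2, 3, 5}: w = 14 > 8, infeasible
  {1, 2, 4, 5}: w = 18 > 8, infeasible
  {1, 3, 4, 5}: w = 15 > 8, infeasible
  {2, 3, 4, 5}: w = 17 > 8, infeasible
  {1, 2, 3, 4, 5}: w = 21 > 8, infeasible
Best feasible subset: items [1, 3, 5]
Total weight: 8 <= 8, total value: 25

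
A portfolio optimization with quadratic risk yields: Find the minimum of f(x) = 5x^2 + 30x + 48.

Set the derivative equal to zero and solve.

f(x) = 5x^2 + 30x + 48
f'(x) = 10x + (30) = 0
x = -30/10 = -3
f(-3) = 3
Since f''(x) = 10 > 0, this is a minimum.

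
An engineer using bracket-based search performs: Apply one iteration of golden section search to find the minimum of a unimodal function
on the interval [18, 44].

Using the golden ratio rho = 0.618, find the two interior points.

Golden section search on [18, 44].
Golden ratio rho = 0.618 (approx).
Interior points:
  x_1 = 18 + (1-0.618)*26 = 27.9320
  x_2 = 18 + 0.618*26 = 34.0680
Compare f(x_1) and f(x_2) to determine which subinterval to keep.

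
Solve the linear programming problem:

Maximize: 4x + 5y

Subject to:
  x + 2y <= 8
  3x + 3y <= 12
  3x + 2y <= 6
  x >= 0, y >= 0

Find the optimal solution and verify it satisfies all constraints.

Feasible vertices: (0, 0), (0, 3), (2, 0)
Objective 4x + 5y at each vertex:
  (0, 0): 0
  (0, 3): 15
  (2, 0): 8
Maximum is 15 at (0, 3).
Verify constraints at (x, y) = (0, 3):
  1*0 + 2*3 = 6 <= 8
  3*0 + 3*3 = 9 <= 12
  3*0 + 2*3 = 6 <= 6 (active)
  x = 0 >= 0, y = 3 >= 0. All constraints satisfied.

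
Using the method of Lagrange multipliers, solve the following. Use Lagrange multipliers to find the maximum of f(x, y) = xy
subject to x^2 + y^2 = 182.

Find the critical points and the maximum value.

Lagrange conditions: y = 2*lambda*x and x = 2*lambda*y
If x = 0 then y = 0, violating the constraint, so x, y != 0.
Dividing: y/x = x/y => x^2 = y^2 => y = x or y = -x
Constraint: 2x^2 = 182 => x^2 = 91 => x = +/-sqrt(91)
Critical points: (sqrt(91), sqrt(91)), (-sqrt(91), -sqrt(91)), (sqrt(91), -sqrt(91)), (-sqrt(91), sqrt(91))
  y = x:  xy = x^2 = 91  at (sqrt(91), sqrt(91)) and (-sqrt(91), -sqrt(91))
  y = -x: xy = -x^2 = -91 at (sqrt(91), -sqrt(91)) and (-sqrt(91), sqrt(91))
Maximum xy = 91 at (sqrt(91), sqrt(91)) and (-sqrt(91), -sqrt(91))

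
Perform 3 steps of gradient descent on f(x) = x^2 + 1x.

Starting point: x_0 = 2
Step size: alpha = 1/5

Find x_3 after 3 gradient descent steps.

f(x) = x^2 + 1x, f'(x) = 2x + (1)
Step 1: f'(2) = 5, x_1 = 2 - 1/5 * 5 = 1
Step 2: f'(1) = 3, x_2 = 1 - 1/5 * 3 = 2/5
Step 3: f'(2/5) = 9/5, x_3 = 2/5 - 1/5 * 9/5 = 1/25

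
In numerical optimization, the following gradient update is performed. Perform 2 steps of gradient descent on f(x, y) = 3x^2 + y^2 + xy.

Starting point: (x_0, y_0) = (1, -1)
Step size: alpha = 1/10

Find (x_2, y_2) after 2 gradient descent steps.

f(x,y) = 3x^2 + y^2 + xy
grad_x = 6x + 1y, grad_y = 2y + 1x
Step 1: grad = (5, -1), (1/2, -9/10)
Step 2: grad = (21/10, -13/10), (29/100, -77/100)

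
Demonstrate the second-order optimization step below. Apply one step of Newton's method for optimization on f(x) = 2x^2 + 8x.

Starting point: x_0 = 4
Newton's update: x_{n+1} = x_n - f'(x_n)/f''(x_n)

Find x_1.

f(x) = 2x^2 + 8x
f'(x) = 4x + (8), f''(x) = 4
Newton step: x_1 = x_0 - f'(x_0)/f''(x_0)
f'(4) = 24
x_1 = 4 - 24/4 = -2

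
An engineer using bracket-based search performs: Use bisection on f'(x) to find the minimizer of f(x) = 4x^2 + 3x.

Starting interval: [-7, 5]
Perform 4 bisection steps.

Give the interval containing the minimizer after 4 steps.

Finding critical point of f(x) = 4x^2 + 3x using bisection on f'(x) = 8x + 3.
f'(x) = 0 when x = -3/8.
Starting interval: [-7, 5]
Step 1: mid = -1, f'(mid) = -5, new interval = [-1, 5]
Step 2: mid = 2, f'(mid) = 19, new interval = [-1, 2]
Step 3: mid = 1/2, f'(mid) = 7, new interval = [-1, 1/2]
Step 4: mid = -1/4, f'(mid) = 1, new interval = [-1, -1/4]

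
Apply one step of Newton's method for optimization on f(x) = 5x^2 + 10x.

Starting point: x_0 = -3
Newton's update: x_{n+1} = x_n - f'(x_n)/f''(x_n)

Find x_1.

f(x) = 5x^2 + 10x
f'(x) = 10x + (10), f''(x) = 10
Newton step: x_1 = x_0 - f'(x_0)/f''(x_0)
f'(-3) = -20
x_1 = -3 - -20/10 = -1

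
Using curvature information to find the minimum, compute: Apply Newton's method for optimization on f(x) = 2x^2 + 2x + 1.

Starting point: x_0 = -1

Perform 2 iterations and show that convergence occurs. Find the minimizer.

f(x) = 2x^2 + 2x + 1, f'(x) = 4x + (2), f''(x) = 4
Step 1: f'(-1) = -2, x_1 = -1 - -2/4 = -1/2
Step 2: f'(-1/2) = 0, x_2 = -1/2 (converged)
Newton's method converges in 1 step for quadratics.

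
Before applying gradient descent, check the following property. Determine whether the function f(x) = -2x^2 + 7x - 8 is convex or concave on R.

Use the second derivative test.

f(x) = -2x^2 + 7x - 8
f'(x) = -4x + 7
f''(x) = -4
Since f''(x) = -4 < 0 for all x, f is concave on R.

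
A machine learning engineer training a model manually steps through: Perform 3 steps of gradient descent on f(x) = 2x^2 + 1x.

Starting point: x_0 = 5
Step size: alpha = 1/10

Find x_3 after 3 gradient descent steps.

f(x) = 2x^2 + 1x, f'(x) = 4x + (1)
Step 1: f'(5) = 21, x_1 = 5 - 1/10 * 21 = 29/10
Step 2: f'(29/10) = 63/5, x_2 = 29/10 - 1/10 * 63/5 = 41/25
Step 3: f'(41/25) = 189/25, x_3 = 41/25 - 1/10 * 189/25 = 221/250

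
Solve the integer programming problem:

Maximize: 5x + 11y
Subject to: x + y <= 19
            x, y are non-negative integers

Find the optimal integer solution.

Objective: 5x + 11y, constraint: x + y <= 19
Coefficient of y is 11 > coefficient of x is 5, so allocate the entire budget to y.
Optimal: x = 0, y = 19, value = 209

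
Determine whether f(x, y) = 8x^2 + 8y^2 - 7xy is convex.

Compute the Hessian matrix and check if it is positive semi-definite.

f(x,y) = 8x^2 + 8y^2 - 7xy
Hessian H = [[16, -7], [-7, 16]]
trace(H) = 32, det(H) = 207
Eigenvalues: (32 +/- sqrt(196)) / 2 = 23, 9
Since both eigenvalues > 0, f is convex.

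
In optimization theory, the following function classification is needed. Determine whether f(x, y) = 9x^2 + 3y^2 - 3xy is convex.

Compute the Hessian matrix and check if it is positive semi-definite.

f(x,y) = 9x^2 + 3y^2 - 3xy
Hessian H = [[18, -3], [-3, 6]]
trace(H) = 24, det(H) = 99
Eigenvalues: (24 +/- sqrt(180)) / 2 = 18.71, 5.292
Since both eigenvalues > 0, f is convex.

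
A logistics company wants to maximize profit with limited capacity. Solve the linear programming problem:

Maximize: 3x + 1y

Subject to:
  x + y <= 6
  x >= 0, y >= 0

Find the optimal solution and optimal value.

The feasible region has vertices at [(0, 0), (6, 0), (0, 6)].
Checking objective 3x + 1y at each vertex:
  (0, 0): 3*0 + 1*0 = 0
  (6, 0): 3*6 + 1*0 = 18
  (0, 6): 3*0 + 1*6 = 6
Maximum is 18 at (6, 0).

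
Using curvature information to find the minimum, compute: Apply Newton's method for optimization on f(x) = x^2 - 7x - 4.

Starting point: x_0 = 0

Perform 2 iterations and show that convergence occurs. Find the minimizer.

f(x) = x^2 - 7x - 4, f'(x) = 2x + (-7), f''(x) = 2
Step 1: f'(0) = -7, x_1 = 0 - -7/2 = 7/2
Step 2: f'(7/2) = 0, x_2 = 7/2 (converged)
Newton's method converges in 1 step for quadratics.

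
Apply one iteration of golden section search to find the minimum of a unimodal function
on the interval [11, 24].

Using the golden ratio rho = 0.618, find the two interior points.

Golden section search on [11, 24].
Golden ratio rho = 0.618 (approx).
Interior points:
  x_1 = 11 + (1-0.618)*13 = 15.9660
  x_2 = 11 + 0.618*13 = 19.0340
Compare f(x_1) and f(x_2) to determine which subinterval to keep.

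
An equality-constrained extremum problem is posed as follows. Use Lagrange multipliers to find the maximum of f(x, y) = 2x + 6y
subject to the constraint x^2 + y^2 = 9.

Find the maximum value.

Set up Lagrange conditions: grad f = lambda * grad g
  2 = 2*lambda*x
  6 = 2*lambda*y
From these: x/y = 2/6, so x = 2t, y = 6t for some t.
Substitute into constraint: (2t)^2 + (6t)^2 = 9
  t^2 * 40 = 9
  t = sqrt(9/40)
Maximum = 2*x + 6*y = (2^2 + 6^2)*t = 40 * sqrt(9/40) = sqrt(360)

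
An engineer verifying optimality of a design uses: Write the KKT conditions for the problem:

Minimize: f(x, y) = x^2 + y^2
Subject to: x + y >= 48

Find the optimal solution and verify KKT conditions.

KKT conditions for min x^2 + y^2 s.t. x + y >= 48:
Stationarity: 2x = mu, 2y = mu
So x = y = mu/2.
Complementary slackness: mu*(x + y - 48) = 0
Primal feasibility: x + y >= 48; dual feasibility: mu >= 0
If mu = 0 then x = y = 0, but 0 + 0 < 48 is infeasible, so the constraint is active.
Constraint active: x + y = 2*(mu/2) = 48 => mu = 48
x = y = 24, f = 1152
Verify: stationarity 2*24 = 48 = mu; primal 24 + 24 = 48 >= 48; dual mu = 48 >= 0; complementary slackness 48*(48 - 48) = 0. All KKT conditions hold.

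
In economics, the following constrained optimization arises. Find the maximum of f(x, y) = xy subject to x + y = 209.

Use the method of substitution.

Substitute y = 209 - x into f(x,y) = xy:
g(x) = x(209 - x) = 209x - x^2
g'(x) = 209 - 2x = 0  =>  x = 209/2
y = 209 - 209/2 = 209/2
Maximum value = (209/2) * (209/2) = 43681/4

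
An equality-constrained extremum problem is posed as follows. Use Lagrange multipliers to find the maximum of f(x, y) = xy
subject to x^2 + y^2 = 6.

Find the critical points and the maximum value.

Lagrange conditions: y = 2*lambda*x and x = 2*lambda*y
If x = 0 then y = 0, violating the constraint, so x, y != 0.
Dividing: y/x = x/y => x^2 = y^2 => y = x or y = -x
Constraint: 2x^2 = 6 => x^2 = 3 => x = +/-sqrt(3)
Critical points: (sqrt(3), sqrt(3)), (-sqrt(3), -sqrt(3)), (sqrt(3), -sqrt(3)), (-sqrt(3), sqrt(3))
  y = x:  xy = x^2 = 3  at (sqrt(3), sqrt(3)) and (-sqrt(3), -sqrt(3))
  y = -x: xy = -x^2 = -3 at (sqrt(3), -sqrt(3)) and (-sqrt(3), sqrt(3))
Maximum xy = 3 at (sqrt(3), sqrt(3)) and (-sqrt(3), -sqrt(3))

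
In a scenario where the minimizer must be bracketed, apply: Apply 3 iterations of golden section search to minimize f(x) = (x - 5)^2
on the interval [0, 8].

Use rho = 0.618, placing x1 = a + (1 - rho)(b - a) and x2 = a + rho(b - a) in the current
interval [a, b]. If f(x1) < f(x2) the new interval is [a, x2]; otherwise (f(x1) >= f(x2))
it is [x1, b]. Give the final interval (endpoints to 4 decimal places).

Golden section search for min of f(x) = (x - 5)^2 on [0, 8].
Each step: x1 = a + (1 - rho)(b - a), x2 = a + rho(b - a); if f(x1) < f(x2) keep [a, x2], otherwise keep [x1, b].
Step 1: [0.0000, 8.0000], x1=3.0560 (f=3.7791), x2=4.9440 (f=0.0031); f(x1) > f(x2) => keep [3.0560, 8.0000]
Step 2: [3.0560, 8.0000], x1=4.9446 (f=0.0031), x2=6.1114 (f=1.2352); f(x1) < f(x2) => keep [3.0560, 6.1114]
Step 3: [3.0560, 6.1114], x1=4.2232 (f=0.6035), x2=4.9442 (f=0.0031); f(x1) > f(x2) => keep [4.2232, 6.1114]
Final interval: [4.2232, 6.1114]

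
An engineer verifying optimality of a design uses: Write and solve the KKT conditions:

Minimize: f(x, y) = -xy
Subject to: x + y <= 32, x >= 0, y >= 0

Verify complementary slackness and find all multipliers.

Problem: min -xy s.t. x + y <= 32 (multiplier lambda), x >= 0 (mu_x), y >= 0 (mu_y)
KKT stationarity: -y + lambda - mu_x = 0, -x + lambda - mu_y = 0, with lambda, mu_x, mu_y >= 0
Complementary slackness: lambda*(x + y - 32) = 0, mu_x*x = 0, mu_y*y = 0
If lambda = 0: y = -mu_x <= 0 and x = -mu_y <= 0 force x = y = 0 with f = 0; but x = y = 16 is feasible with f = -256 < 0, so this is not the minimum. Hence lambda > 0 and x + y = 32.
Try x > 0, y > 0 (so mu_x = mu_y = 0): y = lambda, x = lambda => x = y = lambda
x + y = 32 => 2*lambda = 32 => lambda = 16
x* = y* = 16 > 0, consistent with mu_x = mu_y = 0.
(Any feasible point with x = 0 or y = 0 has f = 0 > -256, so the minimum is not on those boundaries.)
min(-xy) = -256 (i.e. max xy = 256)
Multipliers: lambda = 16, mu_x = 0, mu_y = 0
Complementary slackness: lambda*(x + y - 32) = 16*(16 + 16 - 32) = 0, mu_x*x = 0*16 = 0, mu_y*y = 0*16 = 0. Satisfied.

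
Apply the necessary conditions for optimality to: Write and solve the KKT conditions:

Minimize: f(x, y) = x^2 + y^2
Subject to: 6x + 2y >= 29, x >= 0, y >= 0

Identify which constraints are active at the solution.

KKT conditions for min x^2 + y^2 s.t. 6x + 2y >= 29, x >= 0, y >= 0:
Stationarity: 2x = mu*6 + mu_x, 2y = mu*2 + mu_y, with mu, mu_x, mu_y >= 0
Complementary slackness: mu*(6x + 2y - 29) = 0, mu_x*x = 0, mu_y*y = 0
(0, 0) is infeasible (6*0 + 2*0 < 29), so if mu = 0 stationarity would force x = mu_x/2 >= 0, y = mu_y/2 >= 0 with mu_x*x = mu_y*y = 0, i.e. x = y = 0: contradiction. Hence mu > 0 and 6x + 2y = 29 is active.
Try x > 0, y > 0 (so mu_x = mu_y = 0): x = 6*mu/2, y = 2*mu/2
Substitute: 6*(6*mu/2) + 2*(2*mu/2) = 29
  mu*40/2 = 29 => mu = 29/20
x* = 87/20 > 0, y* = 29/20 > 0, consistent with mu_x = mu_y = 0.
f is convex and the constraints are linear, so this KKT point is the global minimum.
f* = 841/40
Active constraints: 6x + 2y >= 29 (holds with equality, mu = 29/20 > 0); x >= 0 and y >= 0 are inactive (mu_x = mu_y = 0).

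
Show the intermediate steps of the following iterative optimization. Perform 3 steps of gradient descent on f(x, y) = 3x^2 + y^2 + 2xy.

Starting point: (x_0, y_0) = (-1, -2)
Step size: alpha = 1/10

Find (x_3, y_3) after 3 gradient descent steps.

f(x,y) = 3x^2 + y^2 + 2xy
grad_x = 6x + 2y, grad_y = 2y + 2x
Step 1: grad = (-10, -6), (0, -7/5)
Step 2: grad = (-14/5, -14/5), (7/25, -28/25)
Step 3: grad = (-14/25, -42/25), (42/125, -119/125)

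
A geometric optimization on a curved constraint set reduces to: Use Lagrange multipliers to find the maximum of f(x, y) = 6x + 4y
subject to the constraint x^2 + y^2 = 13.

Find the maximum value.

Set up Lagrange conditions: grad f = lambda * grad g
  6 = 2*lambda*x
  4 = 2*lambda*y
From these: x/y = 6/4, so x = 6t, y = 4t for some t.
Substitute into constraint: (6t)^2 + (4t)^2 = 13
  t^2 * 52 = 13
  t = sqrt(13/52)
Maximum = 6*x + 4*y = (6^2 + 4^2)*t = 52 * sqrt(13/52) = 26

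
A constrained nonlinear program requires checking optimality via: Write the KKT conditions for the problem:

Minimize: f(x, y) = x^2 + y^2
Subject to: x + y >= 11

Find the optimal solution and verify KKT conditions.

KKT conditions for min x^2 + y^2 s.t. x + y >= 11:
Stationarity: 2x = mu, 2y = mu
So x = y = mu/2.
Complementary slackness: mu*(x + y - 11) = 0
Primal feasibility: x + y >= 11; dual feasibility: mu >= 0
If mu = 0 then x = y = 0, but 0 + 0 < 11 is infeasible, so the constraint is active.
Constraint active: x + y = 2*(mu/2) = 11 => mu = 11
x = y = 11/2, f = 121/2
Verify: stationarity 2*(11/2) = 11 = mu; primal 11/2 + 11/2 = 11 >= 11; dual mu = 11 >= 0; complementary slackness 11*(11 - 11) = 0. All KKT conditions hold.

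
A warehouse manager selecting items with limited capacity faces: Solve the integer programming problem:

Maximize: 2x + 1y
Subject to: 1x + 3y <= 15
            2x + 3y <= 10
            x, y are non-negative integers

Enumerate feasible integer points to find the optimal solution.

Constraint 1: 1x + 3y <= 15
Constraint 2: 2x + 3y <= 10
Feasible x range (need y >= 0): 0 <= x <= min(15/1, 10/2) => x in {0, ..., 5}.
Enumerate feasible integer points row by row (the coefficient of y is 1 > 0, so for each x the largest feasible y gives the best value):
  x = 0: y <= min((15 - 1*0)/3, (10 - 2*0)/3) => y in {0, ..., 3}; best 2*0 + 1*3 = 3
  x = 1: y <= min((15 - 1*1)/3, (10 - 2*1)/3) => y in {0, ..., 2}; best 2*1 + 1*2 = 4
  x = 2: y <= min((15 - 1*2)/3, (10 - 2*2)/3) => y in {0, ..., 2}; best 2*2 + 1*2 = 6
  x = 3: y <= min((15 - 1*3)/3, (10 - 2*3)/3) => y in {0, ..., 1}; best 2*3 + 1*1 = 7
  x = 4: y <= min((15 - 1*4)/3, (10 - 2*4)/3) => y in {0}; best 2*4 + 1*0 = 8
  x = 5: y <= min((15 - 1*5)/3, (10 - 2*5)/3) => y in {0}; best 2*5 + 1*0 = 10
The maximum 2x + 1y = 10 is achieved at x = 5, y = 0.
Check: 1*5 + 3*0 = 5 <= 15 and 2*5 + 3*0 = 10 <= 10.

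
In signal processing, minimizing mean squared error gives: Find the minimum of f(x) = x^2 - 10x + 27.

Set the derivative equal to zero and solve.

f(x) = x^2 - 10x + 27
f'(x) = 2x + (-10) = 0
x = 10/2 = 5
f(5) = 2
Since f''(x) = 2 > 0, this is a minimum.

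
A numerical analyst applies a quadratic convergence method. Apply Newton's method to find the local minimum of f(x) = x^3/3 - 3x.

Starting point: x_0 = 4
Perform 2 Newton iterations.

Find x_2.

f(x) = x^3/3 - 3x
f'(x) = x^2 - 3, f''(x) = 2x
Newton update: x_{n+1} = x_n - (x_n^2 - 3)/(2*x_n)
Step 1: x_0 = 4, f'=13, f''=8, x_1 = 19/8
Step 2: x_1 = 19/8, f'=169/64, f''=19/4, x_2 = 553/304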